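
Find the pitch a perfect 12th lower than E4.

The twelfth's letter: E down five letter names plus an octave → A.
A perfect twelfth spans 19 semitones, so from E4 the target pitch is A2.

A2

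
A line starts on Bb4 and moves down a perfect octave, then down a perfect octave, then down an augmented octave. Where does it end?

Bbb1

Bb4 down a perfect octave → Bb3 (12 semitones).
Down a perfect octave from Bb3: Bb2 (12 semitones down).
An augmented octave down from Bb2 is Bbb1.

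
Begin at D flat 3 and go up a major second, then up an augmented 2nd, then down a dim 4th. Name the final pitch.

C double-sharp 3

A major second up from Db3 is Eb3.
Eb3 up an augmented second → F#3 (3 semitones).
F#3 down a diminished fourth → C##3 (4 semitones).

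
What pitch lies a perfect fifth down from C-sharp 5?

Five letter names down from C: F.
A perfect fifth spans 7 semitones, so from C#5 the target pitch is F#4.

F-sharp 4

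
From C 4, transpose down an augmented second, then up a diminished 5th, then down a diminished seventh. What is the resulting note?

G flat 3

Down an augmented second from C4: Bbb3 (3 semitones down).
Up a diminished fifth from Bbb3: Fbb4 (6 semitones up).
Down a diminished seventh from Fbb4: Gb3 (9 semitones down).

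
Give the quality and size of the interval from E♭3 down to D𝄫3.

Descending from Eb3 to Dbb3 is the same interval as ascending Dbb3 to Eb3.
D to E spans two letter names (D-E), so the interval is some kind of second.
Dbb3 to Eb3 spans 3 semitones — one semitone wider than the major second (2) — giving an augmented second.

augmented 2nd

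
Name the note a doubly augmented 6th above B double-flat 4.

Counting six letter names up from B lands on G.
A doubly augmented sixth spans 11 semitones, so from Bbb4 the target pitch is G#5.

G sharp 5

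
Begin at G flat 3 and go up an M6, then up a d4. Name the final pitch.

Gb3 up a major sixth → Eb4 (9 semitones).
Eb4 up a diminished fourth → Abb4 (4 semitones).

A double-flat 4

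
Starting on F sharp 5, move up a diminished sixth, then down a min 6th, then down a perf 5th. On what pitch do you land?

B flat 4

F#5 up a diminished sixth → Db6 (7 semitones).
A minor sixth down from Db6 is F5.
F5 down a perfect fifth → Bb4 (7 semitones).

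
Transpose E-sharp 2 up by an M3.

The third takes the letter from E up to G.
A major third spans 4 semitones, so from E#2 the target pitch is G##2.

G-double-sharp 2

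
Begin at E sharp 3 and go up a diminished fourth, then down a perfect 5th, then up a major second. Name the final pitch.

E#3 up a diminished fourth → A3 (4 semitones).
Down a perfect fifth from A3: D3 (7 semitones down).
A major second up from D3 is E3.

E 3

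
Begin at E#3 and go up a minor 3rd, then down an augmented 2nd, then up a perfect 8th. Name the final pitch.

F4

E#3 up a minor third → G#3 (3 semitones).
G#3 down an augmented second → F3 (3 semitones).
Up a perfect octave from F3: F4 (12 semitones up).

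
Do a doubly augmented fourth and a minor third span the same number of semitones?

A doubly augmented fourth is 7 semitones but a minor third is 3 semitones — different sizes.

No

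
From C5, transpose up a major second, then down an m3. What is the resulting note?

B4

A major second up from C5 is D5.
D5 down a minor third → B4 (3 semitones).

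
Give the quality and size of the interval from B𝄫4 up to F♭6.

perfect twelfth

B to F spans five letter names (B-C-D-E-F), plus an octave, so the interval is some kind of twelfth.
The perfect twelfth spans 19 semitones, and Bbb4 to Fb6 is exactly 19 semitones — so this is a perfect twelfth.
(Equivalently, a compound perfect fifth: a perfect fifth plus an octave.)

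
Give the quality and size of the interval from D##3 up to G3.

doubly diminished fourth

D to G spans four letter names (D-E-F-G), so the interval is some kind of fourth.
D##3 to G3 spans 3 semitones — two semitones narrower than the perfect fourth (5) — giving a doubly diminished fourth.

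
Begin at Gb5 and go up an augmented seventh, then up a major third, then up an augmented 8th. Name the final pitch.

Gb5 up an augmented seventh → F#6 (12 semitones).
F#6 up a major third → A#6 (4 semitones).
A#6 up an augmented octave → A##7 (13 semitones).

A##7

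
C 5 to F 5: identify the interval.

perfect fourth

C to F spans four letter names (C-D-E-F) — that makes it a fourth of some quality.
Counting semitones, C5→F5 is 5, which is the perfect fourth.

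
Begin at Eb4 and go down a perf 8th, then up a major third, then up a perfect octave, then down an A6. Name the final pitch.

Bbb3

Eb4 down a perfect octave → Eb3 (12 semitones).
Up a major third from Eb3: G3 (4 semitones up).
G3 up a perfect octave → G4 (12 semitones).
Down an augmented sixth from G4: Bbb3 (10 semitones down).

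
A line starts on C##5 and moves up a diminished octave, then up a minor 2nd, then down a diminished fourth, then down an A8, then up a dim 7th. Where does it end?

Up a diminished octave from C##5: C#6 (11 semitones up).
Up a minor second from C#6: D6 (1 semitone up).
D6 down a diminished fourth → A#5 (4 semitones).
An augmented octave down from A#5 is A4.
A diminished seventh up from A4 is Gb5.

Gb5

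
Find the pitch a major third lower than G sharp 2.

E 2

Three letter names down from G: E.
Moving 4 semitones down from G#2 (the size of a major third) reaches E2.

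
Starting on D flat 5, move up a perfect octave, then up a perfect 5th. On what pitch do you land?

A perfect octave up from Db5 is Db6.
Db6 up a perfect fifth → Ab6 (7 semitones).

A flat 6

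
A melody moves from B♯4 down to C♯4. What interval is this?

major seventh

Descending from B#4 to C#4 is the same interval as ascending C#4 to B#4.
C to B spans seven letter names (C-D-E-F-G-A-B): a seventh.
The major seventh spans 11 semitones, and C#4 to B#4 is exactly 11 semitones — so this is a major seventh.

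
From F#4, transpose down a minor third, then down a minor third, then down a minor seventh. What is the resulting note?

C##3

A minor third down from F#4 is D#4.
Down a minor third from D#4: B#3 (3 semitones down).
A minor seventh down from B#3 is C##3.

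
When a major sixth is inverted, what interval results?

m3

The rule of nine gives the new number: 9 − 6 = 3, so a sixth becomes a third.
And major becomes minor under inversion, so we get a minor third.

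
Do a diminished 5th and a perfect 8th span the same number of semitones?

6 semitones (diminished fifth) vs 12 semitones (perfect octave): not equal.

No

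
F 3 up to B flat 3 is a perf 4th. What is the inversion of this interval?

perfect 5th

The rule of nine gives the new number: 9 − 4 = 5, so a fourth becomes a fifth.
And perfect stays perfect under inversion, so we get a perfect fifth.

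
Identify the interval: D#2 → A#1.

Descending from D#2 to A#1 is the same interval as ascending A#1 to D#2.
A to D spans four letter names (A-B-C-D): a fourth.
The perfect fourth spans 5 semitones, and A#1 to D#2 is exactly 5 semitones — so this is a perfect fourth.

perfect fourth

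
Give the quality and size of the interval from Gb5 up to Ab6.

G to A spans two letter names (G-A), plus an octave: a ninth.
Gb5 to Ab6 is 14 semitones, matching the major ninth exactly, so the quality is major.
(Equivalently, a compound major second: a major second plus an octave.)

M9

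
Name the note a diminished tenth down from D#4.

The tenth's letter: D down three letter names plus an octave → B.
Moving 14 semitones down from D#4 (the size of a diminished tenth) reaches B##2.

B##2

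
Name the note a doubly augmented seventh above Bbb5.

Seven letter names up from B: A.
A doubly augmented seventh spans 13 semitones, so from Bbb5 the target pitch is A#6.

A#6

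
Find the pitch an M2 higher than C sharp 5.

D sharp 5

Two letter names up from C: D.
A major second is 2 semitones; 2 semitones up from C#5 gives D#5.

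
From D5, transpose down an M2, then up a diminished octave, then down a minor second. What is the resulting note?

Bb5

D5 down a major second → C5 (2 semitones).
A diminished octave up from C5 is Cb6.
Down a minor second from Cb6: Bb5 (1 semitone down).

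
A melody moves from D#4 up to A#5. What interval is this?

perfect twelfth

D to A spans five letter names (D-E-F-G-A), plus an octave: a twelfth.
Counting semitones, D#4→A#5 is 19, which is the perfect twelfth.
(Equivalently, a compound perfect fifth: a perfect fifth plus an octave.)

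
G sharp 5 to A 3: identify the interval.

Descending from G#5 to A3 is the same interval as ascending A3 to G#5.
A to G spans seven letter names (A-B-C-D-E-F-G), plus an octave: a fourteenth.
A3 to G#5 is 23 semitones, matching the major fourteenth exactly, so the quality is major.
(Equivalently, a compound major seventh: a major seventh plus an octave.)

major 14th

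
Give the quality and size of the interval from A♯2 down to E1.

Descending from A#2 to E1 is the same interval as ascending E1 to A#2.
E to A spans four letter names (E-F-G-A), plus an octave: an eleventh.
A perfect eleventh would be 17 semitones; E1 to A#2 is 18, one semitone wider, so the interval is augmented.
(Equivalently, a compound augmented fourth: an augmented fourth plus an octave.)

A11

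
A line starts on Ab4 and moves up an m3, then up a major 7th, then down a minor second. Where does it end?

Up a minor third from Ab4: Cb5 (3 semitones up).
A major seventh up from Cb5 is Bb5.
Down a minor second from Bb5: A5 (1 semitone down).

A5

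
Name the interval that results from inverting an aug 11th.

d5

First reduce the compound augmented eleventh to its simple form, an augmented fourth.
Interval numbers invert to sum to nine: 4 + 5 = 9, so a fourth inverts to a fifth.
And augmented becomes diminished under inversion, so we get a diminished fifth.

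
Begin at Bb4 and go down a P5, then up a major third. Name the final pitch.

G4

A perfect fifth down from Bb4 is Eb4.
Eb4 up a major third → G4 (4 semitones).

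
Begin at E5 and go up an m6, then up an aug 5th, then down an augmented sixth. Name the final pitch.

Up a minor sixth from E5: C6 (8 semitones up).
An augmented fifth up from C6 is G#6.
An augmented sixth down from G#6 is Bb5.

Bb5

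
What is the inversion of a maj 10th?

minor 6th

First reduce the compound major tenth to its simple form, a major third.
Interval numbers invert to sum to nine: 3 + 6 = 9, so a third inverts to a sixth.
The quality also flips — major becomes minor — giving a minor sixth.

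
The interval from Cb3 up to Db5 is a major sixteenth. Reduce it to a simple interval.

Subtracting seven from the interval number removes an octave: 16 − 14 = 2.
That makes a major sixteenth a compound major second — 2 octaves plus a major second.

major second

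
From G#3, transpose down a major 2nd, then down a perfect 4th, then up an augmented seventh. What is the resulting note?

B##3

G#3 down a major second → F#3 (2 semitones).
F#3 down a perfect fourth → C#3 (5 semitones).
C#3 up an augmented seventh → B##3 (12 semitones).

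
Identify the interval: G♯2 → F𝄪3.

M7

G to F spans seven letter names (G-A-B-C-D-E-F) — that makes it a seventh of some quality.
Counting semitones, G#2→F##3 is 11, which is the major seventh.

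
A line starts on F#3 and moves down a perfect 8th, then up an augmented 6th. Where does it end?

A perfect octave down from F#3 is F#2.
F#2 up an augmented sixth → D##3 (10 semitones).

D##3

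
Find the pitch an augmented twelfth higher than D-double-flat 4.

Five letters up from D (plus an octave) reaches A.
Moving 20 semitones up from Dbb4 (the size of an augmented twelfth) reaches Ab5.

A-flat 5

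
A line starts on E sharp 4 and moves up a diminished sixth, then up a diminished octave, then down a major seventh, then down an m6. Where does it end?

F flat 4

Up a diminished sixth from E#4: C5 (7 semitones up).
Up a diminished octave from C5: Cb6 (11 semitones up).
Cb6 down a major seventh → Dbb5 (11 semitones).
Dbb5 down a minor sixth → Fb4 (8 semitones).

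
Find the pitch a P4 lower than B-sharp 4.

F-double-sharp 4

Four letter names down from B: F.
Moving 5 semitones down from B#4 (the size of a perfect fourth) reaches F##4.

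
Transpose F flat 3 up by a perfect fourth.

B double-flat 3

The fourth takes the letter from F up to B.
A perfect fourth spans 5 semitones, so from Fb3 the target pitch is Bbb3.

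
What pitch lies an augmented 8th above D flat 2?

D 3

An octave keeps the letter name D, an octave up from D.
Moving 13 semitones up from Db2 (the size of an augmented octave) reaches D3.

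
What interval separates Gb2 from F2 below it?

Descending from Gb2 to F2 is the same interval as ascending F2 to Gb2.
F to G spans two letter names (F-G) — that makes it a second of some quality.
A major second would be 2 semitones, but F2 to Gb2 is 1 — one semitone narrower, making it a minor second.

minor 2nd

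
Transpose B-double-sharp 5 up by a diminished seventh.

Counting seven letter names up from B lands on A.
A diminished seventh is 9 semitones; 9 semitones up from B##5 gives A#6.

A-sharp 6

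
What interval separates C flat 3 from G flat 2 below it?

perfect fourth

Descending from Cb3 to Gb2 is the same interval as ascending Gb2 to Cb3.
G to C spans four letter names (G-A-B-C): a fourth.
The perfect fourth spans 5 semitones, and Gb2 to Cb3 is exactly 5 semitones — so this is a perfect fourth.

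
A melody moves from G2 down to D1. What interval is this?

perfect eleventh

Descending from G2 to D1 is the same interval as ascending D1 to G2.
D to G spans four letter names (D-E-F-G), plus an octave, so the interval is some kind of eleventh.
D1 to G2 is 17 semitones, matching the perfect eleventh exactly, so the quality is perfect.
(Equivalently, a compound perfect fourth: a perfect fourth plus an octave.)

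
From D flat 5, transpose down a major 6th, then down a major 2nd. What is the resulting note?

E double-flat 4

Db5 down a major sixth → Fb4 (9 semitones).
Fb4 down a major second → Ebb4 (2 semitones).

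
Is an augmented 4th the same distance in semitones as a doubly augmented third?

An augmented fourth spans 6 semitones, and a doubly augmented third also spans 6 semitones — they're enharmonic.

Yes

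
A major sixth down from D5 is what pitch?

F4

The sixth takes the letter from D down to F.
Moving 9 semitones down from D5 (the size of a major sixth) reaches F4.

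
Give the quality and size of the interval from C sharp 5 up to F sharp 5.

perfect fourth

C to F spans four letter names (C-D-E-F) — that makes it a fourth of some quality.
Counting semitones, C#5→F#5 is 5, which is the perfect fourth.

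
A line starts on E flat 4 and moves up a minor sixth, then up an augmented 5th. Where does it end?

G 5

A minor sixth up from Eb4 is Cb5.
An augmented fifth up from Cb5 is G5.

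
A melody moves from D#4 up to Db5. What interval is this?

doubly diminished 8th

D to D is the same letter name, plus an octave: an octave.
D#4 to Db5 spans 10 semitones — two semitones narrower than the perfect octave (12) — giving a doubly diminished octave.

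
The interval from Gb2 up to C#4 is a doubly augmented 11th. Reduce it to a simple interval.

doubly augmented 4th

Subtracting seven from the interval number removes an octave: 11 − 7 = 4.
Quality carries through unchanged, so the simple form is a doubly augmented fourth.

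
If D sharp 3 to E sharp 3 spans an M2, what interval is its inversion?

Inverted interval numbers add to nine, so a second pairs with a seventh (2 + 7 = 9).
And major becomes minor under inversion, so we get a minor seventh.

m7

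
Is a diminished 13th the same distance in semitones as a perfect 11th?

No

19 semitones (diminished thirteenth) vs 17 semitones (perfect eleventh): not equal.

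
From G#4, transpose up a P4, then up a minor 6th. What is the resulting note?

A5

G#4 up a perfect fourth → C#5 (5 semitones).
Up a minor sixth from C#5: A5 (8 semitones up).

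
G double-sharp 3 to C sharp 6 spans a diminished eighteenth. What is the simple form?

Subtracting seven from the interval number removes an octave: 18 − 14 = 4.
Quality carries through unchanged, so the simple form is a diminished fourth.

diminished fourth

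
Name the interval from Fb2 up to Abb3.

F to A spans three letter names (F-G-A), plus an octave — that makes it a tenth of some quality.
At 15 semitones, Fb2→Abb3 falls one short of a major tenth: minor.
(Equivalently, a compound minor third: a minor third plus an octave.)

m10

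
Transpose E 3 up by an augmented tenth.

G-double-sharp 4

Counting three letter names plus an octave up from E lands on G.
Moving 17 semitones up from E3 (the size of an augmented tenth) reaches G##4.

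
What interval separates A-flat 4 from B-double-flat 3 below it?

Descending from Ab4 to Bbb3 is the same interval as ascending Bbb3 to Ab4.
B to A spans seven letter names (B-C-D-E-F-G-A) — that makes it a seventh of some quality.
The major seventh spans 11 semitones, and Bbb3 to Ab4 is exactly 11 semitones — so this is a major seventh.

M7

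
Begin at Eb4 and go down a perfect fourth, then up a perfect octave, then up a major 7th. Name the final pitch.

A5

A perfect fourth down from Eb4 is Bb3.
A perfect octave up from Bb3 is Bb4.
Bb4 up a major seventh → A5 (11 semitones).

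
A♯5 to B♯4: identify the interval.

m7

Descending from A#5 to B#4 is the same interval as ascending B#4 to A#5.
B to A spans seven letter names (B-C-D-E-F-G-A), so the interval is some kind of seventh.
A major seventh would be 11 semitones, but B#4 to A#5 is 10 — one semitone narrower, making it a minor seventh.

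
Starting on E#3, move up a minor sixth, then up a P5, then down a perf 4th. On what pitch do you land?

Up a minor sixth from E#3: C#4 (8 semitones up).
Up a perfect fifth from C#4: G#4 (7 semitones up).
A perfect fourth down from G#4 is D#4.

D#4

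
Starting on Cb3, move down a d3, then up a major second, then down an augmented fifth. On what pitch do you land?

Cb3 down a diminished third → A2 (2 semitones).
A major second up from A2 is B2.
B2 down an augmented fifth → Eb2 (8 semitones).

Eb2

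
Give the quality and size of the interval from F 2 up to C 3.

F to C spans five letter names (F-G-A-B-C) — that makes it a fifth of some quality.
F2 to C3 is 7 semitones, matching the perfect fifth exactly, so the quality is perfect.

perfect 5th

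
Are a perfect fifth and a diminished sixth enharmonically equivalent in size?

Yes

Both span 7 semitones: a perfect fifth and a diminished sixth are the same chromatic distance.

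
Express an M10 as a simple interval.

major third

Subtracting seven from the interval number removes an octave: 10 − 7 = 3.
So a major tenth is an octave plus a major third. The quality is unchanged.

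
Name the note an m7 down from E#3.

F##2

Counting seven letter names down from E lands on F.
A minor seventh spans 10 semitones, so from E#3 the target pitch is F##2.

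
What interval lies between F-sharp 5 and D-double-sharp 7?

F to D spans six letter names (F-G-A-B-C-D), plus an octave — that makes it a thirteenth of some quality.
F#5 to D##7 spans 22 semitones — one semitone wider than the major thirteenth (21) — giving an augmented thirteenth.
(Equivalently, a compound augmented sixth: an augmented sixth plus an octave.)

A13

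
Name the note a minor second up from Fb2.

Counting two letter names up from F lands on G.
Moving 1 semitone up from Fb2 (the size of a minor second) reaches Gbb2.

Gbb2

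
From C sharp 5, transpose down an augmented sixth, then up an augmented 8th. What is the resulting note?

An augmented sixth down from C#5 is Eb4.
Eb4 up an augmented octave → E5 (13 semitones).

E 5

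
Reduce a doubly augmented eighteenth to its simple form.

AA4

Subtracting seven from the interval number removes an octave: 18 − 14 = 4.
Quality carries through unchanged, so the simple form is a doubly augmented fourth.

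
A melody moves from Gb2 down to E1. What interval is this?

Descending from Gb2 to E1 is the same interval as ascending E1 to Gb2.
E to G spans three letter names (E-F-G), plus an octave, so the interval is some kind of tenth.
The major tenth is 16 semitones; here we have 14, two semitones narrower: diminished.
(Equivalently, a compound diminished third: a diminished third plus an octave.)

d10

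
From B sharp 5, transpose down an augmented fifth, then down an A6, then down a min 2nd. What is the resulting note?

F 4

B#5 down an augmented fifth → E5 (8 semitones).
Down an augmented sixth from E5: Gb4 (10 semitones down).
Gb4 down a minor second → F4 (1 semitone).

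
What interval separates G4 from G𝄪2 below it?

Descending from G4 to G##2 is the same interval as ascending G##2 to G4.
G to G is the same letter name, plus 2 octaves: a fifteenth.
The perfect fifteenth is 24 semitones; here we have 22, two semitones narrower: doubly diminished.
(Equivalently, a compound doubly diminished octave: a doubly diminished octave plus an octave.)

doubly diminished fifteenth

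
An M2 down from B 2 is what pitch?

Counting two letter names down from B lands on A.
Moving 2 semitones down from B2 (the size of a major second) reaches A2.

A 2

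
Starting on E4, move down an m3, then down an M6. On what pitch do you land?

Down a minor third from E4: C#4 (3 semitones down).
C#4 down a major sixth → E3 (9 semitones).

E3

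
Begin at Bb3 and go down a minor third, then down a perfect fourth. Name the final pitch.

D3

Bb3 down a minor third → G3 (3 semitones).
A perfect fourth down from G3 is D3.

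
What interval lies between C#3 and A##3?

C to A spans six letter names (C-D-E-F-G-A): a sixth.
C#3 to A##3 spans 10 semitones — one semitone wider than the major sixth (9) — giving an augmented sixth.

A6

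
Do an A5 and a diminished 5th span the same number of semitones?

An augmented fifth is 8 semitones but a diminished fifth is 6 semitones — different sizes.

No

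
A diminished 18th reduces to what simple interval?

Take out 2 octaves (14 from the number): 18 − 14 = 4.
Quality carries through unchanged, so the simple form is a diminished fourth.

diminished fourth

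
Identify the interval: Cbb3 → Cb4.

augmented octave

C to C is the same letter name, plus an octave: an octave.
The perfect octave is 12 semitones; here we have 13, one semitone wider: augmented.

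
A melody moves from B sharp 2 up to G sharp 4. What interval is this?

minor 13th

B to G spans six letter names (B-C-D-E-F-G), plus an octave — that makes it a thirteenth of some quality.
A major thirteenth would be 21 semitones, but B#2 to G#4 is 20 — one semitone narrower, making it a minor thirteenth.
(Equivalently, a compound minor sixth: a minor sixth plus an octave.)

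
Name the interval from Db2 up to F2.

major 3rd

D to F spans three letter names (D-E-F), so the interval is some kind of third.
Counting semitones, Db2→F2 is 4, which is the major third.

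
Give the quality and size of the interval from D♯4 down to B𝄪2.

Descending from D#4 to B##2 is the same interval as ascending B##2 to D#4.
B to D spans three letter names (B-C-D), plus an octave, so the interval is some kind of tenth.
A major tenth would be 16 semitones; B##2 to D#4 is 14, two semitones narrower, so the interval is diminished.
(Equivalently, a compound diminished third: a diminished third plus an octave.)

diminished tenth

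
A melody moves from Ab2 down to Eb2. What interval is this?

Descending from Ab2 to Eb2 is the same interval as ascending Eb2 to Ab2.
E to A spans four letter names (E-F-G-A) — that makes it a fourth of some quality.
Eb2 to Ab2 is 5 semitones, matching the perfect fourth exactly, so the quality is perfect.

perfect fourth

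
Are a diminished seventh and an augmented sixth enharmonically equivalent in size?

A diminished seventh is 9 semitones but an augmented sixth is 10 semitones — different sizes.

No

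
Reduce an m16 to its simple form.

minor second

Take out 2 octaves (14 from the number): 16 − 14 = 2.
Quality carries through unchanged, so the simple form is a minor second.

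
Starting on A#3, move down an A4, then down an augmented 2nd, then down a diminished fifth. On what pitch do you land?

A#3 down an augmented fourth → E3 (6 semitones).
E3 down an augmented second → Db3 (3 semitones).
Db3 down a diminished fifth → G2 (6 semitones).

G2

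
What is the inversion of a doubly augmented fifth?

The rule of nine gives the new number: 9 − 5 = 4, so a fifth becomes a fourth.
And doubly augmented becomes doubly diminished under inversion, so we get a doubly diminished fourth.

doubly diminished fourth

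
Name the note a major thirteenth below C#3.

The thirteenth's letter: C down six letter names plus an octave → E.
A major thirteenth is 21 semitones; 21 semitones down from C#3 gives E1.

E1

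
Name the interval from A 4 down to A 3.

Descending from A4 to A3 is the same interval as ascending A3 to A4.
A to A is the same letter name, plus an octave, so the interval is some kind of octave.
Counting semitones, A3→A4 is 12, which is the perfect octave.

perfect octave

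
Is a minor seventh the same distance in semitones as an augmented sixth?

A minor seventh spans 10 semitones, and an augmented sixth also spans 10 semitones — they're enharmonic.

Yes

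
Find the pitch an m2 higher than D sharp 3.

E 3

Counting two letter names up from D lands on E.
Moving 1 semitone up from D#3 (the size of a minor second) reaches E3.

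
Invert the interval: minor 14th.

M2

First reduce the compound minor fourteenth to its simple form, a minor seventh.
Inverted interval numbers add to nine, so a seventh pairs with a second (7 + 2 = 9).
Quality inverts too: minor becomes major. That makes the inversion a major second.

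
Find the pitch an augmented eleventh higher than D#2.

G##3

Four letters up from D (plus an octave) reaches G.
Moving 18 semitones up from D#2 (the size of an augmented eleventh) reaches G##3.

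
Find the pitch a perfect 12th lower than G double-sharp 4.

C double-sharp 3

Counting five letter names plus an octave down from G lands on C.
A perfect twelfth spans 19 semitones, so from G##4 the target pitch is C##3.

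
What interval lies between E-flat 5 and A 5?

E to A spans four letter names (E-F-G-A), so the interval is some kind of fourth.
The perfect fourth is 5 semitones; here we have 6, one semitone wider: augmented.

A4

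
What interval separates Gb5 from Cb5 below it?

perfect fifth

Descending from Gb5 to Cb5 is the same interval as ascending Cb5 to Gb5.
C to G spans five letter names (C-D-E-F-G) — that makes it a fifth of some quality.
Counting semitones, Cb5→Gb5 is 7, which is the perfect fifth.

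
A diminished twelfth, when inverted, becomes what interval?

First reduce the compound diminished twelfth to its simple form, a diminished fifth.
Inverted interval numbers add to nine, so a fifth pairs with a fourth (5 + 4 = 9).
The quality also flips — diminished becomes augmented — giving an augmented fourth.

augmented fourth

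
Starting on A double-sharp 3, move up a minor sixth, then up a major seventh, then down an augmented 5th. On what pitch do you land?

A sharp 4

A minor sixth up from A##3 is F##4.
Up a major seventh from F##4: E##5 (11 semitones up).
An augmented fifth down from E##5 is A#4.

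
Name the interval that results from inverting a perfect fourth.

perfect 5th

The rule of nine gives the new number: 9 − 4 = 5, so a fourth becomes a fifth.
And perfect stays perfect under inversion, so we get a perfect fifth.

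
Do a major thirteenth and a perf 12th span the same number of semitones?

21 semitones (major thirteenth) vs 19 semitones (perfect twelfth): not equal.

No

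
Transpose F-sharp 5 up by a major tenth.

The tenth's letter: F up three letter names plus an octave → A.
A major tenth spans 16 semitones, so from F#5 the target pitch is A#6.

A-sharp 6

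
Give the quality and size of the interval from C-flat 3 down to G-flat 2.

Descending from Cb3 to Gb2 is the same interval as ascending Gb2 to Cb3.
G to C spans four letter names (G-A-B-C): a fourth.
Counting semitones, Gb2→Cb3 is 5, which is the perfect fourth.

perfect fourth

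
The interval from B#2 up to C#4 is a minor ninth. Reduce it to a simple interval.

Take out an octave (7 from the number): 9 − 7 = 2.
So a minor ninth is an octave plus a minor second. The quality is unchanged.

minor second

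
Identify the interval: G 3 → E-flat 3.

Descending from G3 to Eb3 is the same interval as ascending Eb3 to G3.
E to G spans three letter names (E-F-G) — that makes it a third of some quality.
Eb3 to G3 is 4 semitones, matching the major third exactly, so the quality is major.

M3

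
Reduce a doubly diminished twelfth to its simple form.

Each octave removed subtracts seven from the number: 12 − 7 = 5.
Quality carries through unchanged, so the simple form is a doubly diminished fifth.

doubly diminished 5th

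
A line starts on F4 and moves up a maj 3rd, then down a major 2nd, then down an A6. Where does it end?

Up a major third from F4: A4 (4 semitones up).
A4 down a major second → G4 (2 semitones).
An augmented sixth down from G4 is Bbb3.

Bbb3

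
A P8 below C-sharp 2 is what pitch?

C-sharp 1

For an octave the letter name doesn't change: still C, an octave down.
Moving 12 semitones down from C#2 (the size of a perfect octave) reaches C#1.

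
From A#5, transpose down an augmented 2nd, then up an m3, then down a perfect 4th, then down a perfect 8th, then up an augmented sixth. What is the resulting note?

D#5

A#5 down an augmented second → G5 (3 semitones).
A minor third up from G5 is Bb5.
A perfect fourth down from Bb5 is F5.
F5 down a perfect octave → F4 (12 semitones).
F4 up an augmented sixth → D#5 (10 semitones).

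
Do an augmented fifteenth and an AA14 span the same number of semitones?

An augmented fifteenth spans 25 semitones, and a doubly augmented fourteenth also spans 25 semitones — they're enharmonic.

Yes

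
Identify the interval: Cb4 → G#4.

C to G spans five letter names (C-D-E-F-G) — that makes it a fifth of some quality.
Cb4 to G#4 spans 9 semitones — two semitones wider than the perfect fifth (7) — giving a doubly augmented fifth.

AA5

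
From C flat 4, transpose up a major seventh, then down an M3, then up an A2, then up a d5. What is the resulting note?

Cb4 up a major seventh → Bb4 (11 semitones).
Down a major third from Bb4: Gb4 (4 semitones down).
An augmented second up from Gb4 is A4.
A4 up a diminished fifth → Eb5 (6 semitones).

E flat 5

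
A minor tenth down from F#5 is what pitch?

The tenth's letter: F down three letter names plus an octave → D.
A minor tenth is 15 semitones; 15 semitones down from F#5 gives D#4.

D#4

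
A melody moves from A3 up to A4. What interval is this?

A to A is the same letter name, plus an octave — that makes it an octave of some quality.
Counting semitones, A3→A4 is 12, which is the perfect octave.

perfect 8th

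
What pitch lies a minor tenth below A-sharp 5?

F-double-sharp 4

Counting three letter names plus an octave down from A lands on F.
A minor tenth is 15 semitones; 15 semitones down from A#5 gives F##4.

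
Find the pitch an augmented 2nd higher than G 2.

Two letter names up from G: A.
An augmented second is 3 semitones; 3 semitones up from G2 gives A#2.

A sharp 2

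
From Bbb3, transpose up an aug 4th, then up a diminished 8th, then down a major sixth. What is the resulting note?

Gbb4

An augmented fourth up from Bbb3 is Eb4.
A diminished octave up from Eb4 is Ebb5.
Down a major sixth from Ebb5: Gbb4 (9 semitones down).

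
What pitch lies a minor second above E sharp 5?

Counting two letter names up from E lands on F.
A minor second spans 1 semitone, so from E#5 the target pitch is F#5.

F sharp 5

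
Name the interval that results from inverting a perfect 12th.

First reduce the compound perfect twelfth to its simple form, a perfect fifth.
Inverted interval numbers add to nine, so a fifth pairs with a fourth (5 + 4 = 9).
And perfect stays perfect under inversion, so we get a perfect fourth.

perfect 4th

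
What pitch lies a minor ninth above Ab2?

Bbb3

Counting two letter names plus an octave up from A lands on B.
A minor ninth is 13 semitones; 13 semitones up from Ab2 gives Bbb3.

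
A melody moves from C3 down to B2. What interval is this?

minor second

Descending from C3 to B2 is the same interval as ascending B2 to C3.
B to C spans two letter names (B-C), so the interval is some kind of second.
At 1 semitone, B2→C3 falls one short of a major second: minor.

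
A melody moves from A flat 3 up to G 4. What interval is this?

major seventh

A to G spans seven letter names (A-B-C-D-E-F-G) — that makes it a seventh of some quality.
Counting semitones, Ab3→G4 is 11, which is the major seventh.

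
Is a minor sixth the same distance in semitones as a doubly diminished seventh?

Yes

Both span 8 semitones: a minor sixth and a doubly diminished seventh are the same chromatic distance.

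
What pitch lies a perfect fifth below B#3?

Counting five letter names down from B lands on E.
Moving 7 semitones down from B#3 (the size of a perfect fifth) reaches E#3.

E#3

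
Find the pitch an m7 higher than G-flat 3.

Counting seven letter names up from G lands on F.
Moving 10 semitones up from Gb3 (the size of a minor seventh) reaches Fb4.

F-flat 4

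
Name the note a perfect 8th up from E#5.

For an octave the letter name doesn't change: still E, an octave up.
A perfect octave is 12 semitones; 12 semitones up from E#5 gives E#6.

E#6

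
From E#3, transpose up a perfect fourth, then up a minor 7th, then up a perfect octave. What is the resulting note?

G#5

A perfect fourth up from E#3 is A#3.
Up a minor seventh from A#3: G#4 (10 semitones up).
A perfect octave up from G#4 is G#5.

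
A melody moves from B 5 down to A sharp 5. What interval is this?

minor 2nd

Descending from B5 to A#5 is the same interval as ascending A#5 to B5.
A to B spans two letter names (A-B) — that makes it a second of some quality.
At 1 semitone, A#5→B5 falls one short of a major second: minor.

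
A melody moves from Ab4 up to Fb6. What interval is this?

minor thirteenth

A to F spans six letter names (A-B-C-D-E-F), plus an octave, so the interval is some kind of thirteenth.
A major thirteenth would be 21 semitones, but Ab4 to Fb6 is 20 — one semitone narrower, making it a minor thirteenth.
(Equivalently, a compound minor sixth: a minor sixth plus an octave.)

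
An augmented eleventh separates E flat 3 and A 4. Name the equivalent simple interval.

augmented fourth

Each octave removed subtracts seven from the number: 11 − 7 = 4.
That makes an augmented eleventh a compound augmented fourth — an octave plus an augmented fourth.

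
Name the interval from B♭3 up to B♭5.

B to B is the same letter name, plus 2 octaves: a fifteenth.
Bb3 to Bb5 is 24 semitones, matching the perfect fifteenth exactly, so the quality is perfect.
(Equivalently, a compound perfect octave: a perfect octave plus an octave.)

perfect fifteenth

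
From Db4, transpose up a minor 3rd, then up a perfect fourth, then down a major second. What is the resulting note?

Up a minor third from Db4: Fb4 (3 semitones up).
Up a perfect fourth from Fb4: Bbb4 (5 semitones up).
A major second down from Bbb4 is Abb4.

Abb4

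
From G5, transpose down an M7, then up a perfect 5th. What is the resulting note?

G5 down a major seventh → Ab4 (11 semitones).
Ab4 up a perfect fifth → Eb5 (7 semitones).

Eb5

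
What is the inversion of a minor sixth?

M3

Interval numbers invert to sum to nine: 6 + 3 = 9, so a sixth inverts to a third.
The quality also flips — minor becomes major — giving a major third.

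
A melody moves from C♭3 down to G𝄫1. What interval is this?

Descending from Cb3 to Gbb1 is the same interval as ascending Gbb1 to Cb3.
G to C spans four letter names (G-A-B-C), plus an octave: an eleventh.
A perfect eleventh would be 17 semitones; Gbb1 to Cb3 is 18, one semitone wider, so the interval is augmented.
(Equivalently, a compound augmented fourth: an augmented fourth plus an octave.)

augmented eleventh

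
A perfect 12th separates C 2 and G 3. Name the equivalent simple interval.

Subtracting seven from the interval number removes an octave: 12 − 7 = 5.
That makes a perfect twelfth a compound perfect fifth — an octave plus a perfect fifth.

perfect 5th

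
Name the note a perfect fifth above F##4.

C##5

The fifth takes the letter from F up to C.
A perfect fifth spans 7 semitones, so from F##4 the target pitch is C##5.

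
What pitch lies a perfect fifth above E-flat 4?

Five letter names up from E: B.
A perfect fifth spans 7 semitones, so from Eb4 the target pitch is Bb4.

B-flat 4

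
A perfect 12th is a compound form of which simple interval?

Each octave removed subtracts seven from the number: 12 − 7 = 5.
That makes a perfect twelfth a compound perfect fifth — an octave plus a perfect fifth.

perfect 5th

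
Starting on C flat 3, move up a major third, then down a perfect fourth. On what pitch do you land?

A major third up from Cb3 is Eb3.
A perfect fourth down from Eb3 is Bb2.

B flat 2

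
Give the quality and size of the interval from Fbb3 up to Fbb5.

F to F is the same letter name, plus 2 octaves: a fifteenth.
Counting semitones, Fbb3→Fbb5 is 24, which is the perfect fifteenth.
(Equivalently, a compound perfect octave: a perfect octave plus an octave.)

P15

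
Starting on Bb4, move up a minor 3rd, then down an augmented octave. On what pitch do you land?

Dbb4

Bb4 up a minor third → Db5 (3 semitones).
An augmented octave down from Db5 is Dbb4.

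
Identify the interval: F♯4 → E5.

F to E spans seven letter names (F-G-A-B-C-D-E): a seventh.
At 10 semitones, F#4→E5 falls one short of a major seventh: minor.

minor seventh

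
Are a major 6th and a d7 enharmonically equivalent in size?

Both span 9 semitones: a major sixth and a diminished seventh are the same chromatic distance.

Yes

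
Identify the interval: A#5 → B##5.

A to B spans two letter names (A-B): a second.
A#5 to B##5 spans 3 semitones — one semitone wider than the major second (2) — giving an augmented second.

augmented second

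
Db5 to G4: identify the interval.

d5

Descending from Db5 to G4 is the same interval as ascending G4 to Db5.
G to D spans five letter names (G-A-B-C-D), so the interval is some kind of fifth.
A perfect fifth would be 7 semitones; G4 to Db5 is 6, one semitone narrower, so the interval is diminished.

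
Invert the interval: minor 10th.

First reduce the compound minor tenth to its simple form, a minor third.
Interval numbers invert to sum to nine: 3 + 6 = 9, so a third inverts to a sixth.
Quality inverts too: minor becomes major. That makes the inversion a major sixth.

M6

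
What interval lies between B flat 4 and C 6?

major ninth

B to C spans two letter names (B-C), plus an octave, so the interval is some kind of ninth.
Counting semitones, Bb4→C6 is 14, which is the major ninth.
(Equivalently, a compound major second: a major second plus an octave.)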